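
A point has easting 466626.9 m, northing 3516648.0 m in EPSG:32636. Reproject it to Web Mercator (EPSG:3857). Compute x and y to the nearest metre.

x 3634303 m, y 3735108 m

Unproject from UTM 36N (λ₀ = 33°) → φ = 31.78490036°, λ = 32.64749999°.
Web Mercator (R = 6378137 m): x = 3634303.075 m, y = 3735108.457 m.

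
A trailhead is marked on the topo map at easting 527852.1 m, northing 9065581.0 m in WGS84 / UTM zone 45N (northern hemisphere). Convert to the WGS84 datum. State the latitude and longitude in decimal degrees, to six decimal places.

Zone 45N: λ₀ = 87°, k₀ = 0.9996, false easting 500000 m.
Meridian distance M = (N − FN)/k₀ = 9069208.7 m.
Inverse transverse Mercator on WGS84 gives φ = 81.64469963°, λ = 88.71710170°.

lat 81.644700°, lon 88.717102°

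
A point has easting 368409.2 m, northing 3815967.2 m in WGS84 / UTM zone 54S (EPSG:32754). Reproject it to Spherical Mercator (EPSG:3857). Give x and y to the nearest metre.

Unproject from UTM 54S (λ₀ = 141°) → φ = -55.78400008°, λ = 138.90160005°.
Web Mercator (R = 6378137 m): x = 15462455.387 m, y = -7515535.800 m.

x 15462455 m, y -7515536 m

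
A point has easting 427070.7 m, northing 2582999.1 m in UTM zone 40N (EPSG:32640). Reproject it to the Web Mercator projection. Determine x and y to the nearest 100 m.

Unproject from UTM 40N (λ₀ = 57°) → φ = 23.35500031°, λ = 56.28649957°.
Web Mercator (R = 6378137 m): x = 6265784.471 m, y = 2675006.750 m.

x 6265800 m, y 2675000 m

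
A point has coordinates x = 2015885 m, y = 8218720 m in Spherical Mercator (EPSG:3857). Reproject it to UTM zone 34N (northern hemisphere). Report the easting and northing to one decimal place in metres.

Web Mercator inverse (R = 6378137 m) → φ = 59.17689817°, λ = 18.10900307°.
UTM 34N forward: E = 334791.575 m, N = 6563330.441 m.

E 334791.6 m, N 6563330.4 m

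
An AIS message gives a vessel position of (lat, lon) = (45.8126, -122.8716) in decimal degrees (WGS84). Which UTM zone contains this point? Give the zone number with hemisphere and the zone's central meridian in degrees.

Zone 10N, central meridian -123°

UTM zone = ⌊(λ + 180)/6⌋ + 1; -122.8716° ∈ [-126°, -120°) → zone 10.
Hemisphere: N (φ ≥ 0).
Central meridian λ₀ = 6×10 − 183 = -123°.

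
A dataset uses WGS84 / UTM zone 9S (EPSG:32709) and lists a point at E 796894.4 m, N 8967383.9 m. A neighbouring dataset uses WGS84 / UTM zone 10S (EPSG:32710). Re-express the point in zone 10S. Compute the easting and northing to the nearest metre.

E 137726 m, N 8966828 m

UTM 9S → geographic: φ = -9.33129968°, λ = -126.29729956°.
UTM 10S (λ₀ = -123°) forward: E = 137725.649 m, N = 8966828.311 m.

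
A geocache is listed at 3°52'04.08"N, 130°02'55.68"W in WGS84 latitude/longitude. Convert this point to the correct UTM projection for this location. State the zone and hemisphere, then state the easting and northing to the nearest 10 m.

Longitude -130.0488° lies in the 6° band [-132°, -126°), giving zone 9; latitude is north of the equator, so 9N.
Zone 9 central meridian λ₀ = 6×9 − 183 = -129°; Δλ = -1.0488°.
Transverse Mercator on WGS84 with k₀ = 0.9996 gives E = 383552.372 m, N = 427586.526 m.

Zone 9N: E 383550 m, N 427590 m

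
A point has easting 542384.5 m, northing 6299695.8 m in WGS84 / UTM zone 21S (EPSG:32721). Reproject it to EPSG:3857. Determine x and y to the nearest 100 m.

Unproject from UTM 21S (λ₀ = -57°) → φ = -33.44130011°, λ = -56.54399971°.
Web Mercator (R = 6378137 m): x = -6294449.256 m, y = -3954026.736 m.

x -6294400 m, y -3954000 m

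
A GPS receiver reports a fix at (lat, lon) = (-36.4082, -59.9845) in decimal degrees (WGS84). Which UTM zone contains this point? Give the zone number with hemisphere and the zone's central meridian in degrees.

UTM zone = ⌊(λ + 180)/6⌋ + 1; -59.9845° ∈ [-60°, -54°) → zone 21.
Hemisphere: S (φ < 0).
Central meridian λ₀ = 6×21 − 183 = -57°.

Zone 21S, central meridian -57°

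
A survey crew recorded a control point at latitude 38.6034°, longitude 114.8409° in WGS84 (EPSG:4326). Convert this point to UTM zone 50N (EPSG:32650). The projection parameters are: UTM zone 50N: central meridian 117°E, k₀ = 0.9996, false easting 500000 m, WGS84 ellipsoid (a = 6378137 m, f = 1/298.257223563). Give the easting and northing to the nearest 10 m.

E 311990 m, N 4274980 m

Zone 50 central meridian λ₀ = 6×50 − 183 = 117°; Δλ = -2.1591°.
Transverse Mercator on WGS84 with k₀ = 0.9996 gives E = 311990.572 m, N = 4274977.746 m.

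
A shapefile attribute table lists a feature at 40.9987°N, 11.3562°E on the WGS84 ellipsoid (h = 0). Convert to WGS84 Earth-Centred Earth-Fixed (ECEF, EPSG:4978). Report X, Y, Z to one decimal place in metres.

X 4726306.3 m, Y 949231.2 m, Z 4162314.2 m

WGS84: a = 6378137 m, e² = 0.006694380; N(φ) = a/√(1−e²sin²φ) = 6387345.250 m.
X = (N+h)·cosφ·cosλ = 4726306.287 m; Y = (N+h)·cosφ·sinλ = 949231.153 m; Z = (N(1−e²)+h)·sinφ = 4162314.242 m.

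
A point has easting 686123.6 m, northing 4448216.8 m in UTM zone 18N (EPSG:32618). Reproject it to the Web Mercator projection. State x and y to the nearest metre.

Unproject from UTM 18N (λ₀ = -75°) → φ = 40.16370007°, λ = -72.81439968°.
Web Mercator (R = 6378137 m): x = -8105661.895 m, y = 4889759.322 m.

x -8105662 m, y 4889759 m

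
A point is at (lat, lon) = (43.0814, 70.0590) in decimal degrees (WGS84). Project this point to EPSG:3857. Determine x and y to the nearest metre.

Web Mercator is spherical with R = a = 6378137 m.
x = R·λ = 6378137 × 1.222760221 = 7798932.205 m.
y = R·ln tan(π/4 + φ/2) = 6378137 × 0.834784511 = 5324369.976 m.

x 7798932 m, y 5324370 m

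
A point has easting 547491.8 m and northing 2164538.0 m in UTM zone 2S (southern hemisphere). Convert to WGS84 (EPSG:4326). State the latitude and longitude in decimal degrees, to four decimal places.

lat -70.6195°, lon -169.7176°

Zone 2S: λ₀ = -171°, k₀ = 0.9996, false easting 500000 m, false northing 10000000 m.
Meridian distance M = (N − FN)/k₀ = -7838597.4 m.
Inverse transverse Mercator on WGS84 gives φ = -70.61950035°, λ = -169.71760112°.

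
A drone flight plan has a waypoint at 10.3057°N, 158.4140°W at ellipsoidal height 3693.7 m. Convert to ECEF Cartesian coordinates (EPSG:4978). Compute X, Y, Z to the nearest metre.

X -5839139 m, Y -2310229 m, Z 1134193 m

WGS84: a = 6378137 m, e² = 0.006694380; N(φ) = a/√(1−e²sin²φ) = 6378820.385 m.
X = (N+h)·cosφ·cosλ = -5839139.393 m; Y = (N+h)·cosφ·sinλ = -2310228.563 m; Z = (N(1−e²)+h)·sinφ = 1134192.939 m.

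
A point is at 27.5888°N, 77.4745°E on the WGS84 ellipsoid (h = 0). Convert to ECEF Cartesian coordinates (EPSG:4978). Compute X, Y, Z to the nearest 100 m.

WGS84: a = 6378137 m, e² = 0.006694380; N(φ) = a/√(1−e²sin²φ) = 6382720.893 m.
X = (N+h)·cosφ·cosλ = 1226849.861 m; Y = (N+h)·cosφ·sinλ = 5522329.832 m; Z = (N(1−e²)+h)·sinφ = 2936195.056 m.

X 1226800 m, Y 5522300 m, Z 2936200 m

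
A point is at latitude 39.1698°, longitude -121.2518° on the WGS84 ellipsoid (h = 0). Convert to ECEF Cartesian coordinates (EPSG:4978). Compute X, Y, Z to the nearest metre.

X -2568809 m, Y -4232966 m, Z 4006949 m

WGS84: a = 6378137 m, e² = 0.006694380; N(φ) = a/√(1−e²sin²φ) = 6386671.104 m.
X = (N+h)·cosφ·cosλ = -2568808.950 m; Y = (N+h)·cosφ·sinλ = -4232966.284 m; Z = (N(1−e²)+h)·sinφ = 4006949.171 m.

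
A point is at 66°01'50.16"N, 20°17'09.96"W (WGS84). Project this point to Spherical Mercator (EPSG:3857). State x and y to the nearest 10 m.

x -2258240 m, y 9885230 m

Web Mercator is spherical with R = a = 6378137 m.
x = R·λ = 6378137 × -0.354059237 = -2258238.322 m.
y = R·ln tan(π/4 + φ/2) = 6378137 × 1.549861004 = 9885225.818 m.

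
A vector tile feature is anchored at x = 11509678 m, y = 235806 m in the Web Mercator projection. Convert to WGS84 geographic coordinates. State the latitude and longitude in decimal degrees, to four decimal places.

lat 2.1178°, lon 103.3932°

R = 6378137 m. λ = x/R = 103.39319663°.
φ = 2·arctan(exp(y/R)) − 90° = 2·arctan(1.03766) − 90° = 2.11779894°.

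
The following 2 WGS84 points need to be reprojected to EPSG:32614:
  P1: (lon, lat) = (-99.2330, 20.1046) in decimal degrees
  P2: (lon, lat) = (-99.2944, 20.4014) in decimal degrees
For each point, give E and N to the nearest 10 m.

UTM zone 14N: λ₀ = -99°, k₀ = 0.9996.
P1 (20.1046°, -99.2330°) → (475643.070, 2223073.436) m.
P2 (20.4014°, -99.2944°) → (469282.932, 2255928.755) m.

P1: E 475640 m, N 2223070 m; P2: E 469280 m, N 2255930 m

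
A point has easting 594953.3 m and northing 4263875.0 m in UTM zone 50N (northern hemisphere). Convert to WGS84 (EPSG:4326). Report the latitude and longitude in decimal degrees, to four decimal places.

Zone 50N: λ₀ = 117°, k₀ = 0.9996, false easting 500000 m.
Meridian distance M = (N − FN)/k₀ = 4265581.2 m.
Inverse transverse Mercator on WGS84 gives φ = 38.51819968°, λ = 118.08919980°.

lat 38.5182°, lon 118.0892°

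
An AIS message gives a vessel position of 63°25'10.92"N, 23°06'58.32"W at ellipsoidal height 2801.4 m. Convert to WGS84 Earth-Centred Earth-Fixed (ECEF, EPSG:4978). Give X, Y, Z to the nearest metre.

X 2632977 m, Y -1123940 m, Z 5683569 m

WGS84: a = 6378137 m, e² = 0.006694380; N(φ) = a/√(1−e²sin²φ) = 6395280.394 m.
X = (N+h)·cosφ·cosλ = 2632976.820 m; Y = (N+h)·cosφ·sinλ = -1123939.790 m; Z = (N(1−e²)+h)·sinφ = 5683569.098 m.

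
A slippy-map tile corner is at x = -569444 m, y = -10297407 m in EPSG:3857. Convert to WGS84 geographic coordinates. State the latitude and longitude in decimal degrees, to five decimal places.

lat -67.49110°, lon -5.11540°

R = 6378137 m. λ = x/R = -5.11540249°.
φ = 2·arctan(exp(y/R)) − 90° = 2·arctan(0.19899) − 90° = -67.49109982°.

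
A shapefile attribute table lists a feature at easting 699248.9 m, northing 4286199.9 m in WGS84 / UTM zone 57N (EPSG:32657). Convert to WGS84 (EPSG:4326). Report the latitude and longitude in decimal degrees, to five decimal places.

lat 38.70200°, lon 161.29130°

Zone 57N: λ₀ = 159°, k₀ = 0.9996, false easting 500000 m.
Meridian distance M = (N − FN)/k₀ = 4287915.1 m.
Inverse transverse Mercator on WGS84 gives φ = 38.70200000°, λ = 161.29129946°.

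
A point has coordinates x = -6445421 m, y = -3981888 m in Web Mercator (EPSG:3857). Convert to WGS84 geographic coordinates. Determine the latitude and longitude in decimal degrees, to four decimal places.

lat -33.6499°, lon -57.9002°

R = 6378137 m. λ = x/R = -57.90020197°.
φ = 2·arctan(exp(y/R)) − 90° = 2·arctan(0.53563) − 90° = -33.64989649°.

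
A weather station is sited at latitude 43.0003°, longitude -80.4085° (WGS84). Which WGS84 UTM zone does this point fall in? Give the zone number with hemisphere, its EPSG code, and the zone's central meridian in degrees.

UTM zone = ⌊(λ + 180)/6⌋ + 1; -80.4085° ∈ [-84°, -78°) → zone 17.
Hemisphere: N (φ ≥ 0).
Central meridian λ₀ = 6×17 − 183 = -81°.
EPSG code: 32617.

Zone 17N (EPSG:32617), central meridian -81°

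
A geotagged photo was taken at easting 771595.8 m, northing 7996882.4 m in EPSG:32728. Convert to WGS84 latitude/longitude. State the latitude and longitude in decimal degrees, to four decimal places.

lat -18.0998°, lon -12.4337°

Zone 28S: λ₀ = -15°, k₀ = 0.9996, false easting 500000 m, false northing 10000000 m.
Meridian distance M = (N − FN)/k₀ = -2003919.2 m.
Inverse transverse Mercator on WGS84 gives φ = -18.09979970°, λ = -12.43369994°.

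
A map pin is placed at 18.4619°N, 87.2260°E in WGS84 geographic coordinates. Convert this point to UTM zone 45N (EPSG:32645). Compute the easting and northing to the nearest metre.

Zone 45 central meridian λ₀ = 6×45 − 183 = 87°; Δλ = +0.2260°.
Transverse Mercator on WGS84 with k₀ = 0.9996 gives E = 523861.939 m, N = 2041304.493 m.

E 523862 m, N 2041304 m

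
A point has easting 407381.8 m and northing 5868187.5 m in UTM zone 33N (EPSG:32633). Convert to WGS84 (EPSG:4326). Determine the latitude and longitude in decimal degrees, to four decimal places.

Zone 33N: λ₀ = 15°, k₀ = 0.9996, false easting 500000 m.
Meridian distance M = (N − FN)/k₀ = 5870535.7 m.
Inverse transverse Mercator on WGS84 gives φ = 52.95529969°, λ = 13.62129936°.

lat 52.9553°, lon 13.6213°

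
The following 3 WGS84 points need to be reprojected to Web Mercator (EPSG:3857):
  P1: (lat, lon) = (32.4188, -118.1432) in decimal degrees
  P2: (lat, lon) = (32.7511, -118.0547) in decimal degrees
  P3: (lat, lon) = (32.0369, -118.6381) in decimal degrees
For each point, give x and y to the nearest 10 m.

Web Mercator: x = R·λ, y = R·ln tan(π/4+φ/2), R = 6378137 m.
P1 (32.4188°, -118.1432°) → (-13151640.865, 3818411.056) m.
P2 (32.7511°, -118.0547°) → (-13141789.090, 3862313.061) m.
P3 (32.0369°, -118.6381°) → (-13206732.881, 3768155.301) m.

P1: x -13151640 m, y 3818410 m; P2: x -13141790 m, y 3862310 m; P3: x -13206730 m, y 3768160 m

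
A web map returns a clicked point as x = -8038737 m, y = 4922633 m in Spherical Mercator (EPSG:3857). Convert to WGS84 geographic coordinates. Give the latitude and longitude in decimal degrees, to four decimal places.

lat 40.3890°, lon -72.2132°

R = 6378137 m. λ = x/R = -72.21320312°.
φ = 2·arctan(exp(y/R)) − 90° = 2·arctan(2.16365) − 90° = 40.38900157°.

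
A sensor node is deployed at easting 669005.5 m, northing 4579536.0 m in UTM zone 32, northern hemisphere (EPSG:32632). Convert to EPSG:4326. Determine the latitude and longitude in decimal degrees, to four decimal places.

lat 41.3496°, lon 11.0202°

Zone 32N: λ₀ = 9°, k₀ = 0.9996, false easting 500000 m.
Meridian distance M = (N − FN)/k₀ = 4581368.5 m.
Inverse transverse Mercator on WGS84 gives φ = 41.34959996°, λ = 11.02019966°.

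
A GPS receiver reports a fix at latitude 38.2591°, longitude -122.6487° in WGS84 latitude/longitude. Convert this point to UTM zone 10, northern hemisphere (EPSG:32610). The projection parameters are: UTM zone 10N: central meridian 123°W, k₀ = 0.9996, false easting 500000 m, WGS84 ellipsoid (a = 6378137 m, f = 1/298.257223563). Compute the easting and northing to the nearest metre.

Zone 10 central meridian λ₀ = 6×10 − 183 = -123°; Δλ = +0.3513°.
Transverse Mercator on WGS84 with k₀ = 0.9996 gives E = 530734.413 m, N = 4234621.683 m.

E 530734 m, N 4234622 m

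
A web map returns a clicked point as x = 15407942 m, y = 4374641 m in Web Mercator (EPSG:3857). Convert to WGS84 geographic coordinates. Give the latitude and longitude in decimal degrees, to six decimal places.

lat 36.536101°, lon 138.411898°

R = 6378137 m. λ = x/R = 138.41189795°.
φ = 2·arctan(exp(y/R)) − 90° = 2·arctan(1.98552) − 90° = 36.53610096°.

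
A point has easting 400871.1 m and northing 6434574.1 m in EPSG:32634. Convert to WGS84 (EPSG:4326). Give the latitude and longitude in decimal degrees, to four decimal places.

lat 58.0416°, lon 19.3209°

Zone 34N: λ₀ = 21°, k₀ = 0.9996, false easting 500000 m.
Meridian distance M = (N − FN)/k₀ = 6437149.0 m.
Inverse transverse Mercator on WGS84 gives φ = 58.04159964°, λ = 19.32090016°.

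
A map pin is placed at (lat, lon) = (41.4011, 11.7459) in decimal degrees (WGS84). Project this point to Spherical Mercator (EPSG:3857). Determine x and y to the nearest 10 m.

x 1307550 m, y 5071690 m

Web Mercator is spherical with R = a = 6378137 m.
x = R·λ = 6378137 × 0.205004629 = 1307547.607 m.
y = R·ln tan(π/4 + φ/2) = 6378137 × 0.795167156 = 5071685.057 m.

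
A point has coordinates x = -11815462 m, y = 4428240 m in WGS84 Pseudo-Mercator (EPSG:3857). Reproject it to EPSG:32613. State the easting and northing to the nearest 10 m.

E 398450 m, N 4086830 m

Web Mercator inverse (R = 6378137 m) → φ = 36.92199883°, λ = -106.14010104°.
UTM 13N forward: E = 398452.885 m, N = 4086826.476 m.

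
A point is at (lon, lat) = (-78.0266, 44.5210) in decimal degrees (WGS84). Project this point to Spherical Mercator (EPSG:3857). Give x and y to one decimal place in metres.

x -8685881.4 m, y 5546425.3 m

Web Mercator is spherical with R = a = 6378137 m.
x = R·λ = 6378137 × -1.361821074 = -8685881.380 m.
y = R·ln tan(π/4 + φ/2) = 6378137 × 0.869599593 = 5546425.338 m.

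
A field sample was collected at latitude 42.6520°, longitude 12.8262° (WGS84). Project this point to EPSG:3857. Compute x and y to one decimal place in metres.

Web Mercator is spherical with R = a = 6378137 m.
x = R·λ = 6378137 × 0.223859421 = 1427806.053 m.
y = R·ln tan(π/4 + φ/2) = 6378137 × 0.824559243 = 5259151.816 m.

x 1427806.1 m, y 5259151.8 m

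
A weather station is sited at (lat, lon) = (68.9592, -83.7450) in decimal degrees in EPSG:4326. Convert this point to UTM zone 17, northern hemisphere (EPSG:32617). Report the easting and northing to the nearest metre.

E 390044 m, N 7652272 m

Zone 17 central meridian λ₀ = 6×17 − 183 = -81°; Δλ = -2.7450°.
Transverse Mercator on WGS84 with k₀ = 0.9996 gives E = 390043.624 m, N = 7652271.706 m.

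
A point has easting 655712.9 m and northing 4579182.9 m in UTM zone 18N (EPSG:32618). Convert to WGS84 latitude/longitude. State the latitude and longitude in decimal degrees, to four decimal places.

Zone 18N: λ₀ = -75°, k₀ = 0.9996, false easting 500000 m.
Meridian distance M = (N − FN)/k₀ = 4581015.3 m.
Inverse transverse Mercator on WGS84 gives φ = 41.34910008°, λ = -73.13869957°.

lat 41.3491°, lon -73.1387°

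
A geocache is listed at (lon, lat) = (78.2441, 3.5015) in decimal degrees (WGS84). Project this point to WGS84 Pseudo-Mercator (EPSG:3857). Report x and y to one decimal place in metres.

Web Mercator is spherical with R = a = 6378137 m.
x = R·λ = 6378137 × 1.365617165 = 8710093.370 m.
y = R·ln tan(π/4 + φ/2) = 6378137 × 0.061150780 = 390028.0497 m.

x 8710093.4 m, y 390028.0 m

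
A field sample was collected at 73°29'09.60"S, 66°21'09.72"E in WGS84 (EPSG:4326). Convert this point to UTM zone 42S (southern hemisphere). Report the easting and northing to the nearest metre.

Zone 42 central meridian λ₀ = 6×42 − 183 = 69°; Δλ = -2.6473°.
Transverse Mercator on WGS84 with k₀ = 0.9996 gives E = 416032.489 m, N = 1843444.020 m.

E 416032 m, N 1843444 m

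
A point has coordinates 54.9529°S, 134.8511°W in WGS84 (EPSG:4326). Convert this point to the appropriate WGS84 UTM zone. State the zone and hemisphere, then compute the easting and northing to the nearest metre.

Zone 8S: E 509536 m, N 3910440 m

Longitude -134.8511° lies in the 6° band [-138°, -132°), giving zone 8; latitude is south of the equator, so 8S.
Zone 8 central meridian λ₀ = 6×8 − 183 = -135°; Δλ = +0.1489°.
Transverse Mercator on WGS84 with k₀ = 0.9996 gives E = 509536.065 m, N = 3910439.655 m.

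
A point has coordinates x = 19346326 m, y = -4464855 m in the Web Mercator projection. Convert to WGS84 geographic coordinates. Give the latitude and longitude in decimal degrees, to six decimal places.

R = 6378137 m. λ = x/R = 173.79100337°.
φ = 2·arctan(exp(y/R)) − 90° = 2·arctan(0.49657) − 90° = -37.18449997°.

lat -37.184500°, lon 173.791003°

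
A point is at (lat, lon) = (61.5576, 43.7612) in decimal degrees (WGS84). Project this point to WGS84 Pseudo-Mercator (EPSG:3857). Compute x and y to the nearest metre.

Web Mercator is spherical with R = a = 6378137 m.
x = R·λ = 6378137 × 0.763777025 = 4871474.501 m.
y = R·ln tan(π/4 + φ/2) = 6378137 × 1.372657216 = 8754995.775 m.

x 4871475 m, y 8754996 m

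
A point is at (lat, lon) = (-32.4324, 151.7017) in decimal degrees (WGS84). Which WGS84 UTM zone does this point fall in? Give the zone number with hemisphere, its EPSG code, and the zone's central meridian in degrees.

Zone 56S (EPSG:32756), central meridian 153°

UTM zone = ⌊(λ + 180)/6⌋ + 1; 151.7017° ∈ [150°, 156°) → zone 56.
Hemisphere: S (φ < 0).
Central meridian λ₀ = 6×56 − 183 = 153°.
EPSG code: 32756.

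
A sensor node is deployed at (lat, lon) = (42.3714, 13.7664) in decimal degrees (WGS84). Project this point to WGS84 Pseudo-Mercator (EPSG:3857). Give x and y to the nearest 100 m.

x 1532500 m, y 5216800 m

Web Mercator is spherical with R = a = 6378137 m.
x = R·λ = 6378137 × 0.240269006 = 1532468.638 m.
y = R·ln tan(π/4 + φ/2) = 6378137 × 0.817915442 = 5216776.745 m.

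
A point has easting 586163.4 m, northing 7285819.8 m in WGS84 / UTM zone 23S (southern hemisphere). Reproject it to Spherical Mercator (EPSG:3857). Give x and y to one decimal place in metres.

Unproject from UTM 23S (λ₀ = -45°) → φ = -24.53910008°, λ = -44.14930038°.
Web Mercator (R = 6378137 m): x = -4914677.637 m, y = -2819238.758 m.

x -4914677.6 m, y -2819238.8 m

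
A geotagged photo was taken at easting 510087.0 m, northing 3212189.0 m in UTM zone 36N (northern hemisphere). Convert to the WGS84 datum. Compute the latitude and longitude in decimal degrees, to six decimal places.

lat 29.037900°, lon 33.103600°

Zone 36N: λ₀ = 33°, k₀ = 0.9996, false easting 500000 m.
Meridian distance M = (N − FN)/k₀ = 3213474.4 m.
Inverse transverse Mercator on WGS84 gives φ = 29.03789955°, λ = 33.10360048°.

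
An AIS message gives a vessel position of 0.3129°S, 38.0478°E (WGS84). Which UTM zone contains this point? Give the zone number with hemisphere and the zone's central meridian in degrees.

Zone 37S, central meridian 39°

UTM zone = ⌊(λ + 180)/6⌋ + 1; 38.0478° ∈ [36°, 42°) → zone 37.
Hemisphere: S (φ < 0).
Central meridian λ₀ = 6×37 − 183 = 39°.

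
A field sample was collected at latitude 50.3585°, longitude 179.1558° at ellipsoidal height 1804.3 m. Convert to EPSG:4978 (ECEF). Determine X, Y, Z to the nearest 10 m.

WGS84: a = 6378137 m, e² = 0.006694380; N(φ) = a/√(1−e²sin²φ) = 6390834.228 m.
X = (N+h)·cosφ·cosλ = -4077945.079 m; Y = (N+h)·cosφ·sinλ = 60089.075 m; Z = (N(1−e²)+h)·sinφ = 4889715.055 m.

X -4077950 m, Y 60090 m, Z 4889720 m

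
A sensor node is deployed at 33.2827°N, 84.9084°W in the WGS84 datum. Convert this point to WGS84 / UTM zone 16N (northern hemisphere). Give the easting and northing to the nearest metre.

E 694780 m, N 3684579 m

Zone 16 central meridian λ₀ = 6×16 − 183 = -87°; Δλ = +2.0916°.
Transverse Mercator on WGS84 with k₀ = 0.9996 gives E = 694780.409 m, N = 3684579.350 m.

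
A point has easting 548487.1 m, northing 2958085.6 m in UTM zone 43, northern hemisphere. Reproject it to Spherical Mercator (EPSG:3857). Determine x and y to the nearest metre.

x 8403241 m, y 3091424 m

Unproject from UTM 43N (λ₀ = 75°) → φ = 26.74319963°, λ = 75.48760018°.
Web Mercator (R = 6378137 m): x = 8403241.213 m, y = 3091424.409 m.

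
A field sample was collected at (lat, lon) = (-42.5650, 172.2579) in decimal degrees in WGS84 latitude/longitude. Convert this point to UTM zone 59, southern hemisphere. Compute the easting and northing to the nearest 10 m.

Zone 59 central meridian λ₀ = 6×59 − 183 = 171°; Δλ = +1.2579°.
Transverse Mercator on WGS84 with k₀ = 0.9996 gives E = 603250.379 m, N = 5286722.643 m.

E 603250 m, N 5286720 m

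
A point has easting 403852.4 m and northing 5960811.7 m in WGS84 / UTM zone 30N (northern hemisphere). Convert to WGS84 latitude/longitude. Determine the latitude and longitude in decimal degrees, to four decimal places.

Zone 30N: λ₀ = -3°, k₀ = 0.9996, false easting 500000 m.
Meridian distance M = (N − FN)/k₀ = 5963197.0 m.
Inverse transverse Mercator on WGS84 gives φ = 53.78700040°, λ = -4.45940075°.

lat 53.7870°, lon -4.4594°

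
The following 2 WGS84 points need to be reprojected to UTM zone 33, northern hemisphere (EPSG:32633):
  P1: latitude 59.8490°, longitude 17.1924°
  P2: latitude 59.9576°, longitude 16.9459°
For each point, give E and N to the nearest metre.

UTM zone 33N: λ₀ = 15°, k₀ = 0.9996.
P1 (59.8490°, 17.1924°) → (622828.982, 6636627.289) m.
P2 (59.9576°, 16.9459°) → (608666.231, 6648286.822) m.

P1: E 622829 m, N 6636627 m; P2: E 608666 m, N 6648287 m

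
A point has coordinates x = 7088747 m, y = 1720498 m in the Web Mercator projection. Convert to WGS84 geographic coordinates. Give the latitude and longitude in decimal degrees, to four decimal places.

R = 6378137 m. λ = x/R = 63.67929775°.
φ = 2·arctan(exp(y/R)) − 90° = 2·arctan(1.30964) − 90° = 15.27139999°.

lat 15.2714°, lon 63.6793°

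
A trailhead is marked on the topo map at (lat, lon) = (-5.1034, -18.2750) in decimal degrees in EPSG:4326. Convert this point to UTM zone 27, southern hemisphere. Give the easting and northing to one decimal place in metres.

Zone 27 central meridian λ₀ = 6×27 − 183 = -21°; Δλ = +2.7250°.
Transverse Mercator on WGS84 with k₀ = 0.9996 gives E = 802143.109 m, N = 9435266.511 m.

E 802143.1 m, N 9435266.5 m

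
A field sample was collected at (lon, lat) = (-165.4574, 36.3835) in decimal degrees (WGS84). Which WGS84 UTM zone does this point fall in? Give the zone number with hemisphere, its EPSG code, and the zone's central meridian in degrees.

UTM zone = ⌊(λ + 180)/6⌋ + 1; -165.4574° ∈ [-168°, -162°) → zone 3.
Hemisphere: N (φ ≥ 0).
Central meridian λ₀ = 6×3 − 183 = -165°.
EPSG code: 32603.

Zone 3N (EPSG:32603), central meridian -165°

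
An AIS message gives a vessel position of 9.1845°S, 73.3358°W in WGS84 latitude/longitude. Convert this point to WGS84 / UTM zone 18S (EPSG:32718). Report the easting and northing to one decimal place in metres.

E 682849.8 m, N 8984326.0 m

Zone 18 central meridian λ₀ = 6×18 − 183 = -75°; Δλ = +1.6642°.
Transverse Mercator on WGS84 with k₀ = 0.9996 gives E = 682849.799 m, N = 8984325.969 m.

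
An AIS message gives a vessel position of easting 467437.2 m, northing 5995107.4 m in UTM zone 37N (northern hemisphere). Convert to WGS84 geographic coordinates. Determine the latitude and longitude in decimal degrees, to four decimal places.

lat 54.1031°, lon 38.5020°

Zone 37N: λ₀ = 39°, k₀ = 0.9996, false easting 500000 m.
Meridian distance M = (N − FN)/k₀ = 5997506.4 m.
Inverse transverse Mercator on WGS84 gives φ = 54.10310041°, λ = 38.50200046°.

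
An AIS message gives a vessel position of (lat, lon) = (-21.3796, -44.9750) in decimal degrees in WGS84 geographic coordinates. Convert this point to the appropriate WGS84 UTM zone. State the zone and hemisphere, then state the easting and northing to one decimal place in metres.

Longitude -44.9750° lies in the 6° band [-48°, -42°), giving zone 23; latitude is south of the equator, so 23S.
Zone 23 central meridian λ₀ = 6×23 − 183 = -45°; Δλ = +0.0250°.
Transverse Mercator on WGS84 with k₀ = 0.9996 gives E = 502591.594 m, N = 7635839.843 m.

Zone 23S: E 502591.6 m, N 7635839.8 m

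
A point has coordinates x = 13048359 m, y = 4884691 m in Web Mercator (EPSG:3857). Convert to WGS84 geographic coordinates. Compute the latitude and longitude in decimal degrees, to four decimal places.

R = 6378137 m. λ = x/R = 117.21540322°.
φ = 2·arctan(exp(y/R)) − 90° = 2·arctan(2.15082) − 90° = 40.12889729°.

lat 40.1289°, lon 117.2154°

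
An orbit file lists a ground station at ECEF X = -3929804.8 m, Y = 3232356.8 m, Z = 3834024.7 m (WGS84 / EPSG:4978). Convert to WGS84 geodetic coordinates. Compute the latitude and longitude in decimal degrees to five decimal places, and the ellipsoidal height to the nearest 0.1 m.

lat 37.18270°, lon 140.56190°, h 757.8 m

λ = atan2(Y, X) = 140.56190013°; p = √(X²+Y²) = 5088368.7 m.
Bowring's method on WGS84 (a = 6378137 m, b = 6356752.314 m) gives φ = 37.18269967°, h = 757.786 m.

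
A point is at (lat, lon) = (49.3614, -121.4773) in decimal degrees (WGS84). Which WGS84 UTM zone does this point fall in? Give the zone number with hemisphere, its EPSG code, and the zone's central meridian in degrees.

UTM zone = ⌊(λ + 180)/6⌋ + 1; -121.4773° ∈ [-126°, -120°) → zone 10.
Hemisphere: N (φ ≥ 0).
Central meridian λ₀ = 6×10 − 183 = -123°.
EPSG code: 32610.

Zone 10N (EPSG:32610), central meridian -123°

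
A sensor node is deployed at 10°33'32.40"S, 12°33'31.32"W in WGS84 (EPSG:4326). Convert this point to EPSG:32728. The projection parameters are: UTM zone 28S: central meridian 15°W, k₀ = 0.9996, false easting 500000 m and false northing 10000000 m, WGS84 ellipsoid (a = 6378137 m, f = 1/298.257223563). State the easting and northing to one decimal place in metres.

E 767161.5 m, N 8831738.0 m

Zone 28 central meridian λ₀ = 6×28 − 183 = -15°; Δλ = +2.4413°.
Transverse Mercator on WGS84 with k₀ = 0.9996 gives E = 767161.499 m, N = 8831737.982 m.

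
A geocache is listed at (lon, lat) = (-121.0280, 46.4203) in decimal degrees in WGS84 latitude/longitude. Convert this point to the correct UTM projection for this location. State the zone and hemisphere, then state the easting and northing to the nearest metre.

Longitude -121.0280° lies in the 6° band [-126°, -120°), giving zone 10; latitude is north of the equator, so 10N.
Zone 10 central meridian λ₀ = 6×10 − 183 = -123°; Δλ = +1.9720°.
Transverse Mercator on WGS84 with k₀ = 0.9996 gives E = 651534.791 m, N = 5142636.894 m.

Zone 10N: E 651535 m, N 5142637 m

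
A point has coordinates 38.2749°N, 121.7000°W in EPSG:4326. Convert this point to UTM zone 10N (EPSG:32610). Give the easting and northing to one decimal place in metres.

E 613711.4 m, N 4237115.6 m

Zone 10 central meridian λ₀ = 6×10 − 183 = -123°; Δλ = +1.3000°.
Transverse Mercator on WGS84 with k₀ = 0.9996 gives E = 613711.441 m, N = 4237115.620 m.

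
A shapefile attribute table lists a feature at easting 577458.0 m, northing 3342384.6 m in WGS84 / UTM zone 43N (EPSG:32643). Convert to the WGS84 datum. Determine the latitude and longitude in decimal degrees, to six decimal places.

Zone 43N: λ₀ = 75°, k₀ = 0.9996, false easting 500000 m.
Meridian distance M = (N − FN)/k₀ = 3343722.1 m.
Inverse transverse Mercator on WGS84 gives φ = 30.21050024°, λ = 75.80479975°.

lat 30.210500°, lon 75.804800°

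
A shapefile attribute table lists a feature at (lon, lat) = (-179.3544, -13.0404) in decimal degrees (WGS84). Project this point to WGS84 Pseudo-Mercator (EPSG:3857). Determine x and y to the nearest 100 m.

x -19965600 m, y -1464300 m

Web Mercator is spherical with R = a = 6378137 m.
x = R·λ = 6378137 × -3.130324808 = -19965640.480 m.
y = R·ln tan(π/4 + φ/2) = 6378137 × -0.229588711 = -1464348.253 m.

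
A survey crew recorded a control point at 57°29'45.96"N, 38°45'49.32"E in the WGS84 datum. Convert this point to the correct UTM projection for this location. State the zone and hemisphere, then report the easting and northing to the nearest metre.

Longitude 38.7637° lies in the 6° band [36°, 42°), giving zone 37; latitude is north of the equator, so 37N.
Zone 37 central meridian λ₀ = 6×37 − 183 = 39°; Δλ = -0.2363°.
Transverse Mercator on WGS84 with k₀ = 0.9996 gives E = 485836.846 m, N = 6372636.286 m.

Zone 37N: E 485837 m, N 6372636 m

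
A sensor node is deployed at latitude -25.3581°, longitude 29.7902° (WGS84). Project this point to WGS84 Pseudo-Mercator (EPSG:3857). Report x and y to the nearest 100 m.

Web Mercator is spherical with R = a = 6378137 m.
x = R·λ = 6378137 × 0.519937075 = 3316229.895 m.
y = R·ln tan(π/4 + φ/2) = 6378137 × -0.457781582 = -2919793.648 m.

x 3316200 m, y -2919800 m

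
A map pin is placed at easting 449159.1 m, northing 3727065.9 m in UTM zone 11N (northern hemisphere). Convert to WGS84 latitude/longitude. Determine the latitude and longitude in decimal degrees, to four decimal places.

Zone 11N: λ₀ = -117°, k₀ = 0.9996, false easting 500000 m.
Meridian distance M = (N − FN)/k₀ = 3728557.3 m.
Inverse transverse Mercator on WGS84 gives φ = 33.68229996°, λ = -117.54850023°.

lat 33.6823°, lon -117.5485°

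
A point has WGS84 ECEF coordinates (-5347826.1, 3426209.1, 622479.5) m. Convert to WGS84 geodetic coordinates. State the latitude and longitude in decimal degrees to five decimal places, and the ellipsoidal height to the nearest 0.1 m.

λ = atan2(Y, X) = 147.35340002°; p = √(X²+Y²) = 6351232.4 m.
Bowring's method on WGS84 (a = 6378137 m, b = 6356752.314 m) gives φ = 5.63509977°, h = 3731.332 m.

lat 5.63510°, lon 147.35340°, h 3731.3 m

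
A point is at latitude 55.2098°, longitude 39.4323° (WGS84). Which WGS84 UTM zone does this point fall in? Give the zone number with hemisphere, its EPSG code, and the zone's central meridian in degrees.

UTM zone = ⌊(λ + 180)/6⌋ + 1; 39.4323° ∈ [36°, 42°) → zone 37.
Hemisphere: N (φ ≥ 0).
Central meridian λ₀ = 6×37 − 183 = 39°.
EPSG code: 32637.

Zone 37N (EPSG:32637), central meridian 39°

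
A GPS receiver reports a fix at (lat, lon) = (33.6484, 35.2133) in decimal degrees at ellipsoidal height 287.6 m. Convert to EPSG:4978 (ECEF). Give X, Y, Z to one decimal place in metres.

WGS84: a = 6378137 m, e² = 0.006694380; N(φ) = a/√(1−e²sin²φ) = 6384701.667 m.
X = (N+h)·cosφ·cosλ = 4342582.535 m; Y = (N+h)·cosφ·sinλ = 3064864.905 m; Z = (N(1−e²)+h)·sinφ = 3514207.413 m.

X 4342582.5 m, Y 3064864.9 m, Z 3514207.4 m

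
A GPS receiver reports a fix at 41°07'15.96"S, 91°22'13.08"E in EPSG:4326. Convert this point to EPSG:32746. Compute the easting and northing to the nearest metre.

Zone 46 central meridian λ₀ = 6×46 − 183 = 93°; Δλ = -1.6297°.
Transverse Mercator on WGS84 with k₀ = 0.9996 gives E = 363188.375 m, N = 5446519.761 m.

E 363188 m, N 5446520 m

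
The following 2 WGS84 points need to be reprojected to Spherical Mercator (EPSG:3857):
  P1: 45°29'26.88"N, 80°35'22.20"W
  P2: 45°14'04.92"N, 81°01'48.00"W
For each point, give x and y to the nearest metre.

P1: x -8971182 m, y 5699122 m; P2: x -9020218 m, y 5658546 m

Web Mercator: x = R·λ, y = R·ln tan(π/4+φ/2), R = 6378137 m.
P1 (45.4908°, -80.5895°) → (-8971182.103, 5699121.694) m.
P2 (45.2347°, -81.0300°) → (-9020218.339, 5658546.185) m.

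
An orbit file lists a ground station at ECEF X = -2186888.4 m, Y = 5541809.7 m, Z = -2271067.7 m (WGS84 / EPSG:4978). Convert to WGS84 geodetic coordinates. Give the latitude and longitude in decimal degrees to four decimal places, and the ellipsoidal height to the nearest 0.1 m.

lat -20.9952°, lon 111.5350°, h 471.2 m

λ = atan2(Y, X) = 111.53499985°; p = √(X²+Y²) = 5957695.5 m.
Bowring's method on WGS84 (a = 6378137 m, b = 6356752.314 m) gives φ = -20.99520017°, h = 471.169 m.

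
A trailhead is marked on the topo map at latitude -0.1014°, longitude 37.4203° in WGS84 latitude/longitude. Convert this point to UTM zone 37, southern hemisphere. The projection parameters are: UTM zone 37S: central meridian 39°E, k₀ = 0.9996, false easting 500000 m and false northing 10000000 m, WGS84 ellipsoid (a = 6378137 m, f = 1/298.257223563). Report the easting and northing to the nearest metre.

Zone 37 central meridian λ₀ = 6×37 − 183 = 39°; Δλ = -1.5797°.
Transverse Mercator on WGS84 with k₀ = 0.9996 gives E = 324196.790 m, N = 9988787.963 m.

E 324197 m, N 9988788 m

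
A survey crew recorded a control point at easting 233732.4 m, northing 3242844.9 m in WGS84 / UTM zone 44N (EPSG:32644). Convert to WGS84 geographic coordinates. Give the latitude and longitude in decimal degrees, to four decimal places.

lat 29.2865°, lon 78.2592°

Zone 44N: λ₀ = 81°, k₀ = 0.9996, false easting 500000 m.
Meridian distance M = (N − FN)/k₀ = 3244142.6 m.
Inverse transverse Mercator on WGS84 gives φ = 29.28649982°, λ = 78.25919999°.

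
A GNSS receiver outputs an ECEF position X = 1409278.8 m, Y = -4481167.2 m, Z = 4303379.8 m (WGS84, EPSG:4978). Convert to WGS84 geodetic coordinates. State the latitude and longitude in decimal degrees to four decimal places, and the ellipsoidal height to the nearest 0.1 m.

λ = atan2(Y, X) = -72.54220010°; p = √(X²+Y²) = 4697544.7 m.
Bowring's method on WGS84 (a = 6378137 m, b = 6356752.314 m) gives φ = 42.68419987°, h = 2361.938 m.

lat 42.6842°, lon -72.5422°, h 2361.9 m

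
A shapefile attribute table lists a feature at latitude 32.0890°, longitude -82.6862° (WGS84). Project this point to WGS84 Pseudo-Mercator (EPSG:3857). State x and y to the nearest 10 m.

x -9204590 m, y 3775000 m

Web Mercator is spherical with R = a = 6378137 m.
x = R·λ = 6378137 × -1.443146436 = -9204585.680 m.
y = R·ln tan(π/4 + φ/2) = 6378137 × 0.591865452 = 3774998.938 m.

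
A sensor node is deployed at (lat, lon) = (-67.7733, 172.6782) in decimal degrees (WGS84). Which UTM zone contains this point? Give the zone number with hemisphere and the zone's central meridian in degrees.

UTM zone = ⌊(λ + 180)/6⌋ + 1; 172.6782° ∈ [168°, 174°) → zone 59.
Hemisphere: S (φ < 0).
Central meridian λ₀ = 6×59 − 183 = 171°.

Zone 59S, central meridian 171°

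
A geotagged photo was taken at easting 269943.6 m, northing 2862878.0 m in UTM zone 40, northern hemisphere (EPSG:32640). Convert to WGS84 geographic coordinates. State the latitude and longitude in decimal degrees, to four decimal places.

Zone 40N: λ₀ = 57°, k₀ = 0.9996, false easting 500000 m.
Meridian distance M = (N − FN)/k₀ = 2864023.6 m.
Inverse transverse Mercator on WGS84 gives φ = 25.86620000°, λ = 54.70419951°.

lat 25.8662°, lon 54.7042°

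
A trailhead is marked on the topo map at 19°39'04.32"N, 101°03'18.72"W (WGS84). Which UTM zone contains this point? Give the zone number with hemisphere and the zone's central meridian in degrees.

UTM zone = ⌊(λ + 180)/6⌋ + 1; -101.0552° ∈ [-102°, -96°) → zone 14.
Hemisphere: N (φ ≥ 0).
Central meridian λ₀ = 6×14 − 183 = -99°.

Zone 14N, central meridian -99°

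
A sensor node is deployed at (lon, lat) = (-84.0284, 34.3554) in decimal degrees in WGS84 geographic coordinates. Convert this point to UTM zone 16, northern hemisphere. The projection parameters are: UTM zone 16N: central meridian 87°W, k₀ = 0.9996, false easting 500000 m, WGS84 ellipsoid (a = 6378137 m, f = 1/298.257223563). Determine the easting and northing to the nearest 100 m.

Zone 16 central meridian λ₀ = 6×16 − 183 = -87°; Δλ = +2.9716°.
Transverse Mercator on WGS84 with k₀ = 0.9996 gives E = 773317.519 m, N = 3805565.069 m.

E 773300 m, N 3805600 m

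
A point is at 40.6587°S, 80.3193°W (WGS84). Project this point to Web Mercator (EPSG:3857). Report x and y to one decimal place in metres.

x -8941103.6 m, y -4962129.6 m

Web Mercator is spherical with R = a = 6378137 m.
x = R·λ = 6378137 × -1.401836238 = -8941103.577 m.
y = R·ln tan(π/4 + φ/2) = 6378137 × -0.777990436 = -4962129.587 m.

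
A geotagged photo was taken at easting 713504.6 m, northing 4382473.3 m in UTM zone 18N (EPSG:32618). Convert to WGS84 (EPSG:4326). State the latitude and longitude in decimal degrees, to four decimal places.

lat 39.5654°, lon -72.5146°

Zone 18N: λ₀ = -75°, k₀ = 0.9996, false easting 500000 m.
Meridian distance M = (N − FN)/k₀ = 4384227.0 m.
Inverse transverse Mercator on WGS84 gives φ = 39.56540004°, λ = -72.51460004°.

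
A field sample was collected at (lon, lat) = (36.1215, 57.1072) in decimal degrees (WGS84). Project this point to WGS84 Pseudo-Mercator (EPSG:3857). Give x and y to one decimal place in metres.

x 4021027.0 m, y 7782061.1 m

Web Mercator is spherical with R = a = 6378137 m.
x = R·λ = 6378137 × 0.630439106 = 4021026.987 m.
y = R·ln tan(π/4 + φ/2) = 6378137 × 1.220115068 = 7782061.059 m.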